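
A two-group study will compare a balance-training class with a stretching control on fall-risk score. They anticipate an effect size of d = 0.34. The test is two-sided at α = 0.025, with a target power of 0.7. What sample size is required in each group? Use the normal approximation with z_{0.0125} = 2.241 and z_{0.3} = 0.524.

n = 133 per group

For two independent groups with equal n: n = 2·((z_{α/2} + z_β) / d)².
z_{α/2} + z_β = 2.241 + 0.524 = 2.765.
n = 2 × (2.765 / 0.34)² = 2 × 8.132² = 2 × 66.14 = 132.3.
Round up to the next whole participant.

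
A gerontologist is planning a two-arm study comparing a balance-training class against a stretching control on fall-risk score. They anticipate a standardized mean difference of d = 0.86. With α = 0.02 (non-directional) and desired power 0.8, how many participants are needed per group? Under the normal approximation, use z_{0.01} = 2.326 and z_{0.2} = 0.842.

For two independent groups with equal n: n = 2·((z_{α/2} + z_β) / d)².
z_{α/2} + z_β = 2.326 + 0.842 = 3.168.
n = 2 × (3.168 / 0.86)² = 2 × 3.684² = 2 × 13.57 = 27.1.
Round up to the next whole participant.

n = 28 per group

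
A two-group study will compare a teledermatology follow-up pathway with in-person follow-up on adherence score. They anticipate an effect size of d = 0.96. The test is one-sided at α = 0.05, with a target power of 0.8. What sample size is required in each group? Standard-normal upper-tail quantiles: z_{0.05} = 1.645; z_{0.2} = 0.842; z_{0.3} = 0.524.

For two independent groups with equal n: n = 2·((z_{α} + z_β) / d)².
z_{α} + z_β = 1.645 + 0.842 = 2.487.
n = 2 × (2.487 / 0.96)² = 2 × 2.591² = 2 × 6.71 = 13.4.
Round up to the next whole participant.

n = 14 per group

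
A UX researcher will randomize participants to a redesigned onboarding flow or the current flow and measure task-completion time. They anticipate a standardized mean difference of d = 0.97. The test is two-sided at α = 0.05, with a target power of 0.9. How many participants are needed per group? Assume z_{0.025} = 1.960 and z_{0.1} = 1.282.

n = 23 per group

For two independent groups with equal n: n = 2·((z_{α/2} + z_β) / d)².
z_{α/2} + z_β = 1.960 + 1.282 = 3.242.
n = 2 × (3.242 / 0.97)² = 2 × 3.342² = 2 × 11.17 = 22.3.
Round up to the next whole participant.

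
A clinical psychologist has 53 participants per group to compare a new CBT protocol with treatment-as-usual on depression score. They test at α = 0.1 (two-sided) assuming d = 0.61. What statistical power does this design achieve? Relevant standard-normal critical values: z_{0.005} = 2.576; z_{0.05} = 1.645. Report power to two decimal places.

power ≈ 0.93

For two equal groups, power = Φ(d·√(n/2) − z_{α/2}).
d·√(n/2) = 0.61 × √(53/2) = 0.61 × 5.148 = 3.140.
z_β = 3.140 − 1.645 = 1.495.
Power = Φ(1.495) = 0.933.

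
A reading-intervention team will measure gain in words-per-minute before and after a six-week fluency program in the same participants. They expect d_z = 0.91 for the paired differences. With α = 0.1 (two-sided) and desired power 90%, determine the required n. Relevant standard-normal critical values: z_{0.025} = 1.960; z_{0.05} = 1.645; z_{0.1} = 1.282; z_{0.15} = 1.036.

For a paired (one-sample on differences) test: n = ((z_{α/2} + z_β) / d)².
z_{α/2} + z_β = 1.645 + 1.282 = 2.927.
n = (2.927 / 0.91)² = 3.216² = 10.35.
Round up.

n = 11 pairs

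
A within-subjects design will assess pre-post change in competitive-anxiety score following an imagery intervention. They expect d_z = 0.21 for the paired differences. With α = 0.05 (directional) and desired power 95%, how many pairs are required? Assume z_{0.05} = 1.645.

For a paired (one-sample on differences) test: n = ((z_{α} + z_β) / d)².
z_{α} + z_β = 1.645 + 1.645 = 3.290.
n = (3.290 / 0.21)² = 15.667² = 245.44.
Round up.

n = 246 pairs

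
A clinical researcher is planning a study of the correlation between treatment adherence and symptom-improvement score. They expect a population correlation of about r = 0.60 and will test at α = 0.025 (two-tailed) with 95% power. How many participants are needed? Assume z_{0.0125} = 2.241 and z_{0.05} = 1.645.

Fisher's z: C = ½·ln((1+r)/(1−r)) = ½·ln(4.0000) = 0.6931.
n = ((z_{α/2} + z_β)/C)² + 3.
(2.241 + 1.645) / 0.6931 = 3.886 / 0.6931 = 5.607.
n = 5.607² + 3 = 31.44 + 3 = 34.4.
Round up.

n = 35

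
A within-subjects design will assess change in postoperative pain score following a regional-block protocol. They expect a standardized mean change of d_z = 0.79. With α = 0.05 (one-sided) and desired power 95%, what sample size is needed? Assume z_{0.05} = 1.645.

n = 18 pairs

For a paired (one-sample on differences) test: n = ((z_{α} + z_β) / d)².
z_{α} + z_β = 1.645 + 1.645 = 3.290.
n = (3.290 / 0.79)² = 4.165² = 17.34.
Round up.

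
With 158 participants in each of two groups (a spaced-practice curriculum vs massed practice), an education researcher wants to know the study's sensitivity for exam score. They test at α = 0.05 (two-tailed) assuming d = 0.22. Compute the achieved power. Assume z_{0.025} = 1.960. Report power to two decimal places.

power ≈ 0.50

For two equal groups, power = Φ(d·√(n/2) − z_{α/2}).
d·√(n/2) = 0.22 × √(158/2) = 0.22 × 8.888 = 1.955.
z_β = 1.955 − 1.960 = -0.005.
Power = Φ(-0.005) = 0.498.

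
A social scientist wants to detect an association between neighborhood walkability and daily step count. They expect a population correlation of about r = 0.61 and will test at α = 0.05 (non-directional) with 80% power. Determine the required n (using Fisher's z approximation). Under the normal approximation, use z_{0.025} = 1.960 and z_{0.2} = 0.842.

Fisher's z: C = ½·ln((1+r)/(1−r)) = ½·ln(4.1282) = 0.7089.
n = ((z_{α/2} + z_β)/C)² + 3.
(1.960 + 0.842) / 0.7089 = 2.802 / 0.7089 = 3.953.
n = 3.953² + 3 = 15.62 + 3 = 18.6.
Round up.

n = 19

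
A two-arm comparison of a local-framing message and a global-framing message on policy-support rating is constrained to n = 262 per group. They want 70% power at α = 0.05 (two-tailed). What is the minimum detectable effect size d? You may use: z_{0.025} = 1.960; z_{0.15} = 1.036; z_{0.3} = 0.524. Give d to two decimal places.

d_min ≈ 0.22

For two independent groups of n = 262 each: d_min = (z_{α/2} + z_β)·√(2/n).
z-sum = 1.960 + 0.524 = 2.484.
d_min = 2.484 × √(2/262) = 2.484 × 0.0874 = 0.217.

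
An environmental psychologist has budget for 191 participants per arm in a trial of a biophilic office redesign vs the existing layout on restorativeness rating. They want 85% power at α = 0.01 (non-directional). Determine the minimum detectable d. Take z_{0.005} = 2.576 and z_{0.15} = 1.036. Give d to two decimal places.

For two independent groups of n = 191 each: d_min = (z_{α/2} + z_β)·√(2/n).
z-sum = 2.576 + 1.036 = 3.612.
d_min = 3.612 × √(2/191) = 3.612 × 0.1023 = 0.370.

d_min ≈ 0.37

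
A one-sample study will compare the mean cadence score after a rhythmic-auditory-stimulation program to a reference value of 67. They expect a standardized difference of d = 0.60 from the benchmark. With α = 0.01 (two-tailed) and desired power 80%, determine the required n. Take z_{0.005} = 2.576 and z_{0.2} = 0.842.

For a one-sample test: n = ((z_{α/2} + z_β) / d)².
z_{α/2} + z_β = 2.576 + 0.842 = 3.418.
n = (3.418 / 0.60)² = 5.697² = 32.45.
Round up.

n = 33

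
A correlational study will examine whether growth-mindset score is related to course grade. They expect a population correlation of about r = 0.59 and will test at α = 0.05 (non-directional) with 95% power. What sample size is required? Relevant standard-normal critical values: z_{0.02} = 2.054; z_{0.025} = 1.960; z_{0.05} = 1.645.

Fisher's z: C = ½·ln((1+r)/(1−r)) = ½·ln(3.8780) = 0.6777.
n = ((z_{α/2} + z_β)/C)² + 3.
(1.960 + 1.645) / 0.6777 = 3.605 / 0.6777 = 5.319.
n = 5.319² + 3 = 28.30 + 3 = 31.3.
Round up.

n = 32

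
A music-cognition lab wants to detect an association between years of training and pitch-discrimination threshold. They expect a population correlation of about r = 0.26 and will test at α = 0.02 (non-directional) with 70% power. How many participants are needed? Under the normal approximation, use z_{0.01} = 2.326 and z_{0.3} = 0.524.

n = 118

Fisher's z: C = ½·ln((1+r)/(1−r)) = ½·ln(1.7027) = 0.2661.
n = ((z_{α/2} + z_β)/C)² + 3.
(2.326 + 0.524) / 0.2661 = 2.850 / 0.2661 = 10.710.
n = 10.710² + 3 = 114.71 + 3 = 117.7.
Round up.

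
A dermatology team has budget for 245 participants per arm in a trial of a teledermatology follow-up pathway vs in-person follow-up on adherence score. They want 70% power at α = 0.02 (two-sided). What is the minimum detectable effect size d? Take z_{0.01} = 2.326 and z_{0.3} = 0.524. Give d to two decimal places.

For two independent groups of n = 245 each: d_min = (z_{α/2} + z_β)·√(2/n).
z-sum = 2.326 + 0.524 = 2.850.
d_min = 2.850 × √(2/245) = 2.850 × 0.0904 = 0.257.

d_min ≈ 0.26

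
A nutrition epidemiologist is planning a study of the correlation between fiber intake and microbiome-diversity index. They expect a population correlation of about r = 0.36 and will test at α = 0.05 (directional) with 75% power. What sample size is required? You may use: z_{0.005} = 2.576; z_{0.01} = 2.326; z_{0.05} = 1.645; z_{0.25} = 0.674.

Fisher's z: C = ½·ln((1+r)/(1−r)) = ½·ln(2.1250) = 0.3769.
n = ((z_{α} + z_β)/C)² + 3.
(1.645 + 0.674) / 0.3769 = 2.319 / 0.3769 = 6.153.
n = 6.153² + 3 = 37.86 + 3 = 40.9.
Round up.

n = 41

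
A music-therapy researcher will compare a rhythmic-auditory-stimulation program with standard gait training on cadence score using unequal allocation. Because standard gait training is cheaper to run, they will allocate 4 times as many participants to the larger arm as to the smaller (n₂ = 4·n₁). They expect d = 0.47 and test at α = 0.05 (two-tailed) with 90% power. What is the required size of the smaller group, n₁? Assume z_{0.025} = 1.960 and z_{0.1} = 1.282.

With allocation ratio k = n₂/n₁ = 4, Var(x̄₁−x̄₂) = σ²(1/n₁ + 1/(k·n₁)) = σ²·(k+1)/(k·n₁).
So n₁ = (1 + 1/k)·((z_{α/2} + z_β)/d)² = 1.250 × (3.242/0.47)².
n₁ = 1.250 × 47.58 = 59.5.
Round up: n₁ = 60, giving n₂ = 4 × 60 = 240.

n₁ = 60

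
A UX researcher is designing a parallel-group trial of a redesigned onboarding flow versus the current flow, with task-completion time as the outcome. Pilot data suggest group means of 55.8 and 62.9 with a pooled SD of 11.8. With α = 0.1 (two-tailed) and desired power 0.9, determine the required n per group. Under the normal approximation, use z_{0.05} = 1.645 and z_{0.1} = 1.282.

n = 48 per group

Cohen's d = |M₁ − M₂| / SD_pooled = |55.8 − 62.9| / 11.8 = 7.1 / 11.8 = 0.602.
For two independent groups with equal n: n = 2·((z_{α/2} + z_β) / d)².
z_{α/2} + z_β = 1.645 + 1.282 = 2.927.
n = 2 × (2.927 / 0.602)² = 2 × 4.862² = 2 × 23.64 = 47.3.
Round up to the next whole participant.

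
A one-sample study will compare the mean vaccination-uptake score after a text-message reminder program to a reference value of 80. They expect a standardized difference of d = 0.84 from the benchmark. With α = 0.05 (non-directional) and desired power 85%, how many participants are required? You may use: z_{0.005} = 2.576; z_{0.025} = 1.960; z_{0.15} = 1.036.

For a one-sample test: n = ((z_{α/2} + z_β) / d)².
z_{α/2} + z_β = 1.960 + 1.036 = 2.996.
n = (2.996 / 0.84)² = 3.567² = 12.72.
Round up.

n = 13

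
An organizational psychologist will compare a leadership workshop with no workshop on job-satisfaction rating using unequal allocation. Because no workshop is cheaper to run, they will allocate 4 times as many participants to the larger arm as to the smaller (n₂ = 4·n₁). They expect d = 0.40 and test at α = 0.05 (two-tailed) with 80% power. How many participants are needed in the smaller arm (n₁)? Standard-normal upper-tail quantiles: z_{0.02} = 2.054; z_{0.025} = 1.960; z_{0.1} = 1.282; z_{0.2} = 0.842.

n₁ = 62

With allocation ratio k = n₂/n₁ = 4, Var(x̄₁−x̄₂) = σ²(1/n₁ + 1/(k·n₁)) = σ²·(k+1)/(k·n₁).
So n₁ = (1 + 1/k)·((z_{α/2} + z_β)/d)² = 1.250 × (2.802/0.40)².
n₁ = 1.250 × 49.07 = 61.3.
Round up: n₁ = 62, giving n₂ = 4 × 62 = 248.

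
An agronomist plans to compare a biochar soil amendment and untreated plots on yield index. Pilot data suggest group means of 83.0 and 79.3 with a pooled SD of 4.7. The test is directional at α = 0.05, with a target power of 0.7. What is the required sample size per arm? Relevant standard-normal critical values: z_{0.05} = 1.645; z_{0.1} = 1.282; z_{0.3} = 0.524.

Cohen's d = |M₁ − M₂| / SD_pooled = |83.0 − 79.3| / 4.7 = 3.7 / 4.7 = 0.787.
For two independent groups with equal n: n = 2·((z_{α} + z_β) / d)².
z_{α} + z_β = 1.645 + 0.524 = 2.169.
n = 2 × (2.169 / 0.787)² = 2 × 2.756² = 2 × 7.60 = 15.2.
Round up to the next whole participant.

n = 16 per group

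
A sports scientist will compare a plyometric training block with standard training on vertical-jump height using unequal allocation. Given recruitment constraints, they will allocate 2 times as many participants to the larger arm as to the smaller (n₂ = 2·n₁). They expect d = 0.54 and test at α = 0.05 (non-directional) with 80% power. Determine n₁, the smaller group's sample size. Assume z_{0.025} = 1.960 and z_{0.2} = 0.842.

n₁ = 41

With allocation ratio k = n₂/n₁ = 2, Var(x̄₁−x̄₂) = σ²(1/n₁ + 1/(k·n₁)) = σ²·(k+1)/(k·n₁).
So n₁ = (1 + 1/k)·((z_{α/2} + z_β)/d)² = 1.500 × (2.802/0.54)².
n₁ = 1.500 × 26.92 = 40.4.
Round up: n₁ = 41, giving n₂ = 2 × 41 = 82.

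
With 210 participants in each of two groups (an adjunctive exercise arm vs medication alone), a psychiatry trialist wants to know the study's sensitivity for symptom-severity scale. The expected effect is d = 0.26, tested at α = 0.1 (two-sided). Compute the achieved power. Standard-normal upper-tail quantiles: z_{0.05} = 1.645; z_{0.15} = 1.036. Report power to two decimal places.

For two equal groups, power = Φ(d·√(n/2) − z_{α/2}).
d·√(n/2) = 0.26 × √(210/2) = 0.26 × 10.247 = 2.664.
z_β = 2.664 − 1.645 = 1.019.
Power = Φ(1.019) = 0.846.

power ≈ 0.85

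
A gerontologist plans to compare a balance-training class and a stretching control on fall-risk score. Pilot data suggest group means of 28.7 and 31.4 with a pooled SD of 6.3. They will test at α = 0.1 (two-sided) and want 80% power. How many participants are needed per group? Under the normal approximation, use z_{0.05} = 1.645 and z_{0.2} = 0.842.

n = 68 per group

Cohen's d = |M₁ − M₂| / SD_pooled = |28.7 − 31.4| / 6.3 = 2.7 / 6.3 = 0.429.
For two independent groups with equal n: n = 2·((z_{α/2} + z_β) / d)².
z_{α/2} + z_β = 1.645 + 0.842 = 2.487.
n = 2 × (2.487 / 0.429)² = 2 × 5.797² = 2 × 33.61 = 67.2.
Round up to the next whole participant.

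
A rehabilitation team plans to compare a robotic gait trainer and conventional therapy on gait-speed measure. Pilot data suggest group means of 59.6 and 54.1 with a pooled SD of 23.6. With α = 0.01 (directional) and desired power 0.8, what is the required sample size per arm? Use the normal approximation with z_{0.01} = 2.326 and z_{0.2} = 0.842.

n = 370 per group

Cohen's d = |M₁ − M₂| / SD_pooled = |59.6 − 54.1| / 23.6 = 5.5 / 23.6 = 0.233.
For two independent groups with equal n: n = 2·((z_{α} + z_β) / d)².
z_{α} + z_β = 2.326 + 0.842 = 3.168.
n = 2 × (3.168 / 0.233)² = 2 × 13.597² = 2 × 184.87 = 369.7.
Round up to the next whole participant.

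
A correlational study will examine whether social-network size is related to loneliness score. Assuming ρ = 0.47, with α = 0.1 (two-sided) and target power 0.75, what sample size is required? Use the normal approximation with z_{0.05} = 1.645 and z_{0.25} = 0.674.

n = 24

Fisher's z: C = ½·ln((1+r)/(1−r)) = ½·ln(2.7736) = 0.5101.
n = ((z_{α/2} + z_β)/C)² + 3.
(1.645 + 0.674) / 0.5101 = 2.319 / 0.5101 = 4.546.
n = 4.546² + 3 = 20.67 + 3 = 23.7.
Round up.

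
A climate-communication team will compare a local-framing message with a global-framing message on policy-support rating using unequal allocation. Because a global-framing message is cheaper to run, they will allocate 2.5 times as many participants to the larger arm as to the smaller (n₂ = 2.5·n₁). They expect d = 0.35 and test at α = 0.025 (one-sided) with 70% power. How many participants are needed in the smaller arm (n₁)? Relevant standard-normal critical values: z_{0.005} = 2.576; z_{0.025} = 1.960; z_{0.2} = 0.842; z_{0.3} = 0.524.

With allocation ratio k = n₂/n₁ = 2.5, Var(x̄₁−x̄₂) = σ²(1/n₁ + 1/(k·n₁)) = σ²·(k+1)/(k·n₁).
So n₁ = (1 + 1/k)·((z_{α} + z_β)/d)² = 1.400 × (2.484/0.35)².
n₁ = 1.400 × 50.37 = 70.5.
Round up: n₁ = 71, giving n₂ = ⌈2.5 × 71⌉ = ⌈177.5⌉ = 178.

n₁ = 71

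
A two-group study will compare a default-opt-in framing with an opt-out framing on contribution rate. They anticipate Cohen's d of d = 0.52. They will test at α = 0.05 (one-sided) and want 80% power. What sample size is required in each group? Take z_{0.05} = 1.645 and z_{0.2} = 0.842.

For two independent groups with equal n: n = 2·((z_{α} + z_β) / d)².
z_{α} + z_β = 1.645 + 0.842 = 2.487.
n = 2 × (2.487 / 0.52)² = 2 × 4.783² = 2 × 22.87 = 45.7.
Round up to the next whole participant.

n = 46 per group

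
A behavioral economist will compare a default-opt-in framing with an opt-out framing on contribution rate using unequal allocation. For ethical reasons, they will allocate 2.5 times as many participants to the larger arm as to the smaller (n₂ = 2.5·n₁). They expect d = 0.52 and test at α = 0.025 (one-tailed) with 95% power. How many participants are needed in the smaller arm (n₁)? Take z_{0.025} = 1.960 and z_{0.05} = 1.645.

n₁ = 68

With allocation ratio k = n₂/n₁ = 2.5, Var(x̄₁−x̄₂) = σ²(1/n₁ + 1/(k·n₁)) = σ²·(k+1)/(k·n₁).
So n₁ = (1 + 1/k)·((z_{α} + z_β)/d)² = 1.400 × (3.605/0.52)².
n₁ = 1.400 × 48.06 = 67.3.
Round up: n₁ = 68, giving n₂ = 2.5 × 68 = 170.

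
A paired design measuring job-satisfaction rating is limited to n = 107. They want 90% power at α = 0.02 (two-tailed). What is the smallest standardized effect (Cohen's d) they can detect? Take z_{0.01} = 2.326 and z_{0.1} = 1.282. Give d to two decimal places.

For a single sample (or paired design) of n = 107: d_min = (z_{α/2} + z_β)/√n.
z-sum = 2.326 + 1.282 = 3.608.
d_min = 3.608 / √107 = 3.608 / 10.344 = 0.349.

d_min ≈ 0.35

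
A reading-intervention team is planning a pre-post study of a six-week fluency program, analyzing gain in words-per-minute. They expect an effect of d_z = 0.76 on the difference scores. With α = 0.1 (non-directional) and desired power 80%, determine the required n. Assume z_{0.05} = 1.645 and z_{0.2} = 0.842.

For a paired (one-sample on differences) test: n = ((z_{α/2} + z_β) / d)².
z_{α/2} + z_β = 1.645 + 0.842 = 2.487.
n = (2.487 / 0.76)² = 3.272² = 10.71.
Round up.

n = 11 pairs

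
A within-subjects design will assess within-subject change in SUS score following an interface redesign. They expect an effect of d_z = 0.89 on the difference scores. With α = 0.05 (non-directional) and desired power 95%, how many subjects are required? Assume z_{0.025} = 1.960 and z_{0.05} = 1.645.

n = 17 pairs

For a paired (one-sample on differences) test: n = ((z_{α/2} + z_β) / d)².
z_{α/2} + z_β = 1.960 + 1.645 = 3.605.
n = (3.605 / 0.89)² = 4.051² = 16.41.
Round up.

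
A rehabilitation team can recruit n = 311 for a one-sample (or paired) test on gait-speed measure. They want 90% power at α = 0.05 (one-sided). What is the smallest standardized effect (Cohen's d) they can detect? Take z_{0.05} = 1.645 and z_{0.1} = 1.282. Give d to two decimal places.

d_min ≈ 0.17

For a single sample (or paired design) of n = 311: d_min = (z_{α} + z_β)/√n.
z-sum = 1.645 + 1.282 = 2.927.
d_min = 2.927 / √311 = 2.927 / 17.635 = 0.166.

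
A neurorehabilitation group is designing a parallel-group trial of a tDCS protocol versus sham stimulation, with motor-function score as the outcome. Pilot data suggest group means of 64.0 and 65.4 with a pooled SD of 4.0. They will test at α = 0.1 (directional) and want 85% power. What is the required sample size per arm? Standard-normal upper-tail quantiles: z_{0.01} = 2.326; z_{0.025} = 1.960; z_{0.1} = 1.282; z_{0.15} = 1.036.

Cohen's d = |M₁ − M₂| / SD_pooled = |64.0 − 65.4| / 4.0 = 1.4 / 4.0 = 0.350.
For two independent groups with equal n: n = 2·((z_{α} + z_β) / d)².
z_{α} + z_β = 1.282 + 1.036 = 2.318.
n = 2 × (2.318 / 0.350)² = 2 × 6.623² = 2 × 43.86 = 87.7.
Round up to the next whole participant.

n = 88 per group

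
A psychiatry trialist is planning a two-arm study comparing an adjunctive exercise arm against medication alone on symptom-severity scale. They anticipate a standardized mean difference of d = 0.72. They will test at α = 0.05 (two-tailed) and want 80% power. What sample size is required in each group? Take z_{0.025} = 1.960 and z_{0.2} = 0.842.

For two independent groups with equal n: n = 2·((z_{α/2} + z_β) / d)².
z_{α/2} + z_β = 1.960 + 0.842 = 2.802.
n = 2 × (2.802 / 0.72)² = 2 × 3.892² = 2 × 15.15 = 30.3.
Round up to the next whole participant.

n = 31 per group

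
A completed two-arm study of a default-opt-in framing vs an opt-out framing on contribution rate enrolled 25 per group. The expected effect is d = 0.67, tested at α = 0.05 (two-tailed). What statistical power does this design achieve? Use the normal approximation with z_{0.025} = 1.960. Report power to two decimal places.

power ≈ 0.66

For two equal groups, power = Φ(d·√(n/2) − z_{α/2}).
d·√(n/2) = 0.67 × √(25/2) = 0.67 × 3.536 = 2.369.
z_β = 2.369 − 1.960 = 0.409.
Power = Φ(0.409) = 0.659.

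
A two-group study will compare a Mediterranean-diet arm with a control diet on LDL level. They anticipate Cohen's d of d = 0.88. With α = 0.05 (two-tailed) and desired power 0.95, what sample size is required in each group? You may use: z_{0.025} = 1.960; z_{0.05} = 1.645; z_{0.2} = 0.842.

n = 34 per group

For two independent groups with equal n: n = 2·((z_{α/2} + z_β) / d)².
z_{α/2} + z_β = 1.960 + 1.645 = 3.605.
n = 2 × (3.605 / 0.88)² = 2 × 4.097² = 2 × 16.78 = 33.6.
Round up to the next whole participant.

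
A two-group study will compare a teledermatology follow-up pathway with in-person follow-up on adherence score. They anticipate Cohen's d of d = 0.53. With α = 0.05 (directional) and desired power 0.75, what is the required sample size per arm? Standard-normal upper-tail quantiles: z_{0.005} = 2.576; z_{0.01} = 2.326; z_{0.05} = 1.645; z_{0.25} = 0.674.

n = 39 per group

For two independent groups with equal n: n = 2·((z_{α} + z_β) / d)².
z_{α} + z_β = 1.645 + 0.674 = 2.319.
n = 2 × (2.319 / 0.53)² = 2 × 4.375² = 2 × 19.14 = 38.3.
Round up to the next whole participant.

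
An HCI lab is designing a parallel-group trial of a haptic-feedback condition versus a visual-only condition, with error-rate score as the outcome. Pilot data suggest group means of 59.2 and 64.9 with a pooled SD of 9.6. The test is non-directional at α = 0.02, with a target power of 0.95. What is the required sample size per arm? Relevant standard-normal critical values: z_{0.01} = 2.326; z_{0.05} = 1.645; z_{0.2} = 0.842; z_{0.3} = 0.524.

Cohen's d = |M₁ − M₂| / SD_pooled = |59.2 − 64.9| / 9.6 = 5.7 / 9.6 = 0.594.
For two independent groups with equal n: n = 2·((z_{α/2} + z_β) / d)².
z_{α/2} + z_β = 2.326 + 1.645 = 3.971.
n = 2 × (3.971 / 0.594)² = 2 × 6.685² = 2 × 44.69 = 89.4.
Round up to the next whole participant.

n = 90 per group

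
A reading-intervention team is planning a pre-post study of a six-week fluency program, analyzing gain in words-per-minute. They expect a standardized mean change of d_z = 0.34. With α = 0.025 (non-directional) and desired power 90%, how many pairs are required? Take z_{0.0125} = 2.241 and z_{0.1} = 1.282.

n = 108 pairs

For a paired (one-sample on differences) test: n = ((z_{α/2} + z_β) / d)².
z_{α/2} + z_β = 2.241 + 1.282 = 3.523.
n = (3.523 / 0.34)² = 10.362² = 107.37.
Round up.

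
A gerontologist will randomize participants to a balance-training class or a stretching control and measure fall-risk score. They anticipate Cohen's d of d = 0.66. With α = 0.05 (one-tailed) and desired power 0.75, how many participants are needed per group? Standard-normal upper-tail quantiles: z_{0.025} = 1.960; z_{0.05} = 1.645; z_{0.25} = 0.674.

For two independent groups with equal n: n = 2·((z_{α} + z_β) / d)².
z_{α} + z_β = 1.645 + 0.674 = 2.319.
n = 2 × (2.319 / 0.66)² = 2 × 3.514² = 2 × 12.35 = 24.7.
Round up to the next whole participant.

n = 25 per group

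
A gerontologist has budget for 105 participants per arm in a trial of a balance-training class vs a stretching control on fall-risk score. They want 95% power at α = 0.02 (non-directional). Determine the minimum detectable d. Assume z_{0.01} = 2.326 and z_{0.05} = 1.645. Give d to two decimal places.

For two independent groups of n = 105 each: d_min = (z_{α/2} + z_β)·√(2/n).
z-sum = 2.326 + 1.645 = 3.971.
d_min = 3.971 × √(2/105) = 3.971 × 0.1380 = 0.548.

d_min ≈ 0.55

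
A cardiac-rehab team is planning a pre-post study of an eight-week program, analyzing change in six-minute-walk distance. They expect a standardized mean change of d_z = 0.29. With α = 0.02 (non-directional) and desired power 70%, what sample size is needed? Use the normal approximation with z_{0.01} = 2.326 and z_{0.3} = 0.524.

For a paired (one-sample on differences) test: n = ((z_{α/2} + z_β) / d)².
z_{α/2} + z_β = 2.326 + 0.524 = 2.850.
n = (2.850 / 0.29)² = 9.828² = 96.58.
Round up.

n = 97 pairs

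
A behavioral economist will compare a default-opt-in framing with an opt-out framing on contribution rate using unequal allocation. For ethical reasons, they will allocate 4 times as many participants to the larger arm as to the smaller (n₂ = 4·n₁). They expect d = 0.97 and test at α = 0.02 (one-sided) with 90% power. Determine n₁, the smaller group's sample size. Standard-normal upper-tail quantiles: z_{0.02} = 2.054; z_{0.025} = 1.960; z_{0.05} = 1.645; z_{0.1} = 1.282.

With allocation ratio k = n₂/n₁ = 4, Var(x̄₁−x̄₂) = σ²(1/n₁ + 1/(k·n₁)) = σ²·(k+1)/(k·n₁).
So n₁ = (1 + 1/k)·((z_{α} + z_β)/d)² = 1.250 × (3.336/0.97)².
n₁ = 1.250 × 11.83 = 14.8.
Round up: n₁ = 15, giving n₂ = 4 × 15 = 60.

n₁ = 15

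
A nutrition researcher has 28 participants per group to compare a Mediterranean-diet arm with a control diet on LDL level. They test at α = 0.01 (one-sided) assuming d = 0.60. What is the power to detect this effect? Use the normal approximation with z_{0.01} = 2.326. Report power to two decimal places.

For two equal groups, power = Φ(d·√(n/2) − z_{α}).
d·√(n/2) = 0.60 × √(28/2) = 0.60 × 3.742 = 2.245.
z_β = 2.245 − 2.326 = -0.081.
Power = Φ(-0.081) = 0.468.

power ≈ 0.47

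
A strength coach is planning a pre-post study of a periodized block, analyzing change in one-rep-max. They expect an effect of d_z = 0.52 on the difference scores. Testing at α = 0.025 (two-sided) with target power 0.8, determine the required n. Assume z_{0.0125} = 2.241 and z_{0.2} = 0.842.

For a paired (one-sample on differences) test: n = ((z_{α/2} + z_β) / d)².
z_{α/2} + z_β = 2.241 + 0.842 = 3.083.
n = (3.083 / 0.52)² = 5.929² = 35.15.
Round up.

n = 36 pairs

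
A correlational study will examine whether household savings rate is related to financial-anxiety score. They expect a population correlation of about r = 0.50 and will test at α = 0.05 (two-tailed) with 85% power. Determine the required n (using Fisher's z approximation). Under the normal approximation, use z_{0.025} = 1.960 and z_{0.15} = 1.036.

n = 33

Fisher's z: C = ½·ln((1+r)/(1−r)) = ½·ln(3.0000) = 0.5493.
n = ((z_{α/2} + z_β)/C)² + 3.
(1.960 + 1.036) / 0.5493 = 2.996 / 0.5493 = 5.454.
n = 5.454² + 3 = 29.75 + 3 = 32.7.
Round up.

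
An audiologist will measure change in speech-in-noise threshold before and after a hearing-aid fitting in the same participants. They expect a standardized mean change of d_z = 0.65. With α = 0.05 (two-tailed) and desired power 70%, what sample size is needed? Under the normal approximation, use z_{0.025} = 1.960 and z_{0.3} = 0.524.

For a paired (one-sample on differences) test: n = ((z_{α/2} + z_β) / d)².
z_{α/2} + z_β = 1.960 + 0.524 = 2.484.
n = (2.484 / 0.65)² = 3.822² = 14.60.
Round up.

n = 15 pairs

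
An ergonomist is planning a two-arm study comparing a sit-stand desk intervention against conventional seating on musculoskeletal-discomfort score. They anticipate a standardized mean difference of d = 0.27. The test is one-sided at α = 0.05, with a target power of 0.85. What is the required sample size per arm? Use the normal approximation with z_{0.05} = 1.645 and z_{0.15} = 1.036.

For two independent groups with equal n: n = 2·((z_{α} + z_β) / d)².
z_{α} + z_β = 1.645 + 1.036 = 2.681.
n = 2 × (2.681 / 0.27)² = 2 × 9.930² = 2 × 98.60 = 197.2.
Round up to the next whole participant.

n = 198 per group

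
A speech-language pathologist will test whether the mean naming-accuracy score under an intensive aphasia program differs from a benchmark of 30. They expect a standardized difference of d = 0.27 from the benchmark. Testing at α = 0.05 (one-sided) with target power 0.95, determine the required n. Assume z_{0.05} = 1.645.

For a one-sample test: n = ((z_{α} + z_β) / d)².
z_{α} + z_β = 1.645 + 1.645 = 3.290.
n = (3.290 / 0.27)² = 12.185² = 148.48.
Round up.

n = 149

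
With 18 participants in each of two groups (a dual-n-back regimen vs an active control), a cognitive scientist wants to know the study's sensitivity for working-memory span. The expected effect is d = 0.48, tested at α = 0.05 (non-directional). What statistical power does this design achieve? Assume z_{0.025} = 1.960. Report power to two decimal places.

For two equal groups, power = Φ(d·√(n/2) − z_{α/2}).
d·√(n/2) = 0.48 × √(18/2) = 0.48 × 3.000 = 1.440.
z_β = 1.440 − 1.960 = -0.520.
Power = Φ(-0.520) = 0.302.

power ≈ 0.30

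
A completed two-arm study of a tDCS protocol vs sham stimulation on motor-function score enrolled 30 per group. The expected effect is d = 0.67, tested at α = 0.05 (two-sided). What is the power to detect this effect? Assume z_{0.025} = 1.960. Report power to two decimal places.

power ≈ 0.74

For two equal groups, power = Φ(d·√(n/2) − z_{α/2}).
d·√(n/2) = 0.67 × √(30/2) = 0.67 × 3.873 = 2.595.
z_β = 2.595 − 1.960 = 0.635.
Power = Φ(0.635) = 0.737.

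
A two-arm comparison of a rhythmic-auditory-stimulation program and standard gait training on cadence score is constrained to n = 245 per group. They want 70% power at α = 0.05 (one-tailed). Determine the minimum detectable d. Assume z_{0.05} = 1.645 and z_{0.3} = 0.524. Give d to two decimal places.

For two independent groups of n = 245 each: d_min = (z_{α} + z_β)·√(2/n).
z-sum = 1.645 + 0.524 = 2.169.
d_min = 2.169 × √(2/245) = 2.169 × 0.0904 = 0.196.

d_min ≈ 0.20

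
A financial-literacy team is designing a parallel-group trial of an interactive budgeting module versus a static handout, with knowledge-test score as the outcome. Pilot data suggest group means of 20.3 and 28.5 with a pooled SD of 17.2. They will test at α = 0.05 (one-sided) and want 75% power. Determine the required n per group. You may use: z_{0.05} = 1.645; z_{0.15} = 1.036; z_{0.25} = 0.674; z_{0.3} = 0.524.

n = 48 per group

Cohen's d = |M₁ − M₂| / SD_pooled = |20.3 − 28.5| / 17.2 = 8.2 / 17.2 = 0.477.
For two independent groups with equal n: n = 2·((z_{α} + z_β) / d)².
z_{α} + z_β = 1.645 + 0.674 = 2.319.
n = 2 × (2.319 / 0.477)² = 2 × 4.862² = 2 × 23.64 = 47.3.
Round up to the next whole participant.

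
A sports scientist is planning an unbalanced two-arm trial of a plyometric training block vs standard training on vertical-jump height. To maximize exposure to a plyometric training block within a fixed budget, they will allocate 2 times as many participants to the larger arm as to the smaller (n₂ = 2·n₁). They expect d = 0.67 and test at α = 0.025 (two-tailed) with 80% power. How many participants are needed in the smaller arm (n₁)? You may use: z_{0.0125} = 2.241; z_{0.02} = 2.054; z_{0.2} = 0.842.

n₁ = 32

With allocation ratio k = n₂/n₁ = 2, Var(x̄₁−x̄₂) = σ²(1/n₁ + 1/(k·n₁)) = σ²·(k+1)/(k·n₁).
So n₁ = (1 + 1/k)·((z_{α/2} + z_β)/d)² = 1.500 × (3.083/0.67)².
n₁ = 1.500 × 21.17 = 31.8.
Round up: n₁ = 32, giving n₂ = 2 × 32 = 64.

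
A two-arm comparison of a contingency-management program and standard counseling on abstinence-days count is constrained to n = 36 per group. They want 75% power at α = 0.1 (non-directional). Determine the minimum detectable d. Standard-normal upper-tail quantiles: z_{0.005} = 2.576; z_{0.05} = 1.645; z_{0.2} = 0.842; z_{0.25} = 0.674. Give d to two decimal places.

d_min ≈ 0.55

For two independent groups of n = 36 each: d_min = (z_{α/2} + z_β)·√(2/n).
z-sum = 1.645 + 0.674 = 2.319.
d_min = 2.319 × √(2/36) = 2.319 × 0.2357 = 0.547.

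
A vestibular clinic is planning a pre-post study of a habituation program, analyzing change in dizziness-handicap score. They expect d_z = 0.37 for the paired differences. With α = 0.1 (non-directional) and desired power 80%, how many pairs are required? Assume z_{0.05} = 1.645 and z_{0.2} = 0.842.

n = 46 pairs

For a paired (one-sample on differences) test: n = ((z_{α/2} + z_β) / d)².
z_{α/2} + z_β = 1.645 + 0.842 = 2.487.
n = (2.487 / 0.37)² = 6.722² = 45.18.
Round up.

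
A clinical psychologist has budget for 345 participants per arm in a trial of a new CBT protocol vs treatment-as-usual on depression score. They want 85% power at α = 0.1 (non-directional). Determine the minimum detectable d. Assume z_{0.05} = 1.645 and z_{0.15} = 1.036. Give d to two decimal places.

For two independent groups of n = 345 each: d_min = (z_{α/2} + z_β)·√(2/n).
z-sum = 1.645 + 1.036 = 2.681.
d_min = 2.681 × √(2/345) = 2.681 × 0.0761 = 0.204.

d_min ≈ 0.20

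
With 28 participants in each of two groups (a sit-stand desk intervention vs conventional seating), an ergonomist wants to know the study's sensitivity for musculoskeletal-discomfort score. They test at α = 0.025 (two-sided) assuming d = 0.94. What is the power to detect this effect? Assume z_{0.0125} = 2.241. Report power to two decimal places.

For two equal groups, power = Φ(d·√(n/2) − z_{α/2}).
d·√(n/2) = 0.94 × √(28/2) = 0.94 × 3.742 = 3.517.
z_β = 3.517 − 2.241 = 1.276.
Power = Φ(1.276) = 0.899.

power ≈ 0.90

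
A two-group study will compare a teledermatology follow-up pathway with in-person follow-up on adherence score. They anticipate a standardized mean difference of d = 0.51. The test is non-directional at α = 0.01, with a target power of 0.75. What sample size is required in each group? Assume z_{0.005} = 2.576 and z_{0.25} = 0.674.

n = 82 per group

For two independent groups with equal n: n = 2·((z_{α/2} + z_β) / d)².
z_{α/2} + z_β = 2.576 + 0.674 = 3.250.
n = 2 × (3.250 / 0.51)² = 2 × 6.373² = 2 × 40.61 = 81.2.
Round up to the next whole participant.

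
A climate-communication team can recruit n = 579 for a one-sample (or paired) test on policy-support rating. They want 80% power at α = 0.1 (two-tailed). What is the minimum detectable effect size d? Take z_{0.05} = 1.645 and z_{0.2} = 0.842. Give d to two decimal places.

d_min ≈ 0.10

For a single sample (or paired design) of n = 579: d_min = (z_{α/2} + z_β)/√n.
z-sum = 1.645 + 0.842 = 2.487.
d_min = 2.487 / √579 = 2.487 / 24.062 = 0.103.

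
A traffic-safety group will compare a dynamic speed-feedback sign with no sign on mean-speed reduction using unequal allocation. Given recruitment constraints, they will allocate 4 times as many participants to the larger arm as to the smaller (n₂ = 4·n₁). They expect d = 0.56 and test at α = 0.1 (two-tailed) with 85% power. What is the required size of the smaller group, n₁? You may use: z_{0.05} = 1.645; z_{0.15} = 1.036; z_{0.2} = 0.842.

n₁ = 29

With allocation ratio k = n₂/n₁ = 4, Var(x̄₁−x̄₂) = σ²(1/n₁ + 1/(k·n₁)) = σ²·(k+1)/(k·n₁).
So n₁ = (1 + 1/k)·((z_{α/2} + z_β)/d)² = 1.250 × (2.681/0.56)².
n₁ = 1.250 × 22.92 = 28.7.
Round up: n₁ = 29, giving n₂ = 4 × 29 = 116.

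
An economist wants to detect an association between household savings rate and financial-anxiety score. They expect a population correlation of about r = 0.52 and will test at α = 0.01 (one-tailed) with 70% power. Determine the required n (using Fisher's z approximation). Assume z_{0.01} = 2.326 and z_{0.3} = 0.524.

n = 28

Fisher's z: C = ½·ln((1+r)/(1−r)) = ½·ln(3.1667) = 0.5763.
n = ((z_{α} + z_β)/C)² + 3.
(2.326 + 0.524) / 0.5763 = 2.850 / 0.5763 = 4.945.
n = 4.945² + 3 = 24.46 + 3 = 27.5.
Round up.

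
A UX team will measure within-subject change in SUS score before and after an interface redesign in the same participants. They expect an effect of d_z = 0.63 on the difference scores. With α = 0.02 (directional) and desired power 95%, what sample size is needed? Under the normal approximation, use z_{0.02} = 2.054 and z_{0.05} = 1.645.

For a paired (one-sample on differences) test: n = ((z_{α} + z_β) / d)².
z_{α} + z_β = 2.054 + 1.645 = 3.699.
n = (3.699 / 0.63)² = 5.871² = 34.47.
Round up.

n = 35 pairs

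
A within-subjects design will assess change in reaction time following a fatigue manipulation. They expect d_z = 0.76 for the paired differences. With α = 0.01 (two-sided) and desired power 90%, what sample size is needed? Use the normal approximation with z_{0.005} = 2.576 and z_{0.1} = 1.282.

n = 26 pairs

For a paired (one-sample on differences) test: n = ((z_{α/2} + z_β) / d)².
z_{α/2} + z_β = 2.576 + 1.282 = 3.858.
n = (3.858 / 0.76)² = 5.076² = 25.77.
Round up.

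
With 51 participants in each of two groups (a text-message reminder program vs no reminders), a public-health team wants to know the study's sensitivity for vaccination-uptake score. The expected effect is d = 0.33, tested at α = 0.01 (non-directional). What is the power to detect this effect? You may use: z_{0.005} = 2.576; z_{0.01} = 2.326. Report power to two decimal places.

For two equal groups, power = Φ(d·√(n/2) − z_{α/2}).
d·√(n/2) = 0.33 × √(51/2) = 0.33 × 5.050 = 1.666.
z_β = 1.666 − 2.576 = -0.910.
Power = Φ(-0.910) = 0.182.

power ≈ 0.18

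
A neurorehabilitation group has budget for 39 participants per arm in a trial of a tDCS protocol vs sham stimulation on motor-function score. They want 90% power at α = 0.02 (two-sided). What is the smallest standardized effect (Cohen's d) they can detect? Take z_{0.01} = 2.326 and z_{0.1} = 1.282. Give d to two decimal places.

d_min ≈ 0.82

For two independent groups of n = 39 each: d_min = (z_{α/2} + z_β)·√(2/n).
z-sum = 2.326 + 1.282 = 3.608.
d_min = 3.608 × √(2/39) = 3.608 × 0.2265 = 0.817.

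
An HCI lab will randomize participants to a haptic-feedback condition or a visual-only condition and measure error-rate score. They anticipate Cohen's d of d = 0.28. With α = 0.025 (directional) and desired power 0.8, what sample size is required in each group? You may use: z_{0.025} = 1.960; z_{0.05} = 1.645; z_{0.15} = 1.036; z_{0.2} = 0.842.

n = 201 per group

For two independent groups with equal n: n = 2·((z_{α} + z_β) / d)².
z_{α} + z_β = 1.960 + 0.842 = 2.802.
n = 2 × (2.802 / 0.28)² = 2 × 10.007² = 2 × 100.14 = 200.3.
Round up to the next whole participant.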